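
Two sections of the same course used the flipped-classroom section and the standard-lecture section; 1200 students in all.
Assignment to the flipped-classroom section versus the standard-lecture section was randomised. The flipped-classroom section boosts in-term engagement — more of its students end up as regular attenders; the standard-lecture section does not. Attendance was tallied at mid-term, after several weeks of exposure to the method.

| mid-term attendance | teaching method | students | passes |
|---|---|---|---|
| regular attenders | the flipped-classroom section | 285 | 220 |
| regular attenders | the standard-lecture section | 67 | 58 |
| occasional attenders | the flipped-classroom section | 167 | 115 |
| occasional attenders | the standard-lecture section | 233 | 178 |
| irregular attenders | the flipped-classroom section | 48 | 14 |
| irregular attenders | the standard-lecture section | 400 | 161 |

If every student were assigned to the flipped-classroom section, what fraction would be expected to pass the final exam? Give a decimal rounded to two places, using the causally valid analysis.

Within every mid-term attendance level the standard-lecture section has the higher rate, yet pooled the flipped-classroom section does — Simpson's reversal.
Mid-term attendance here is a post-treatment variable shaped by the teaching method; conditioning on it would introduce bias rather than remove it. The overall comparison is the causal one.
So P(outcome | do(the flipped-classroom section)) is just the pooled rate for the flipped-classroom section: 349/500 = 0.698.

0.70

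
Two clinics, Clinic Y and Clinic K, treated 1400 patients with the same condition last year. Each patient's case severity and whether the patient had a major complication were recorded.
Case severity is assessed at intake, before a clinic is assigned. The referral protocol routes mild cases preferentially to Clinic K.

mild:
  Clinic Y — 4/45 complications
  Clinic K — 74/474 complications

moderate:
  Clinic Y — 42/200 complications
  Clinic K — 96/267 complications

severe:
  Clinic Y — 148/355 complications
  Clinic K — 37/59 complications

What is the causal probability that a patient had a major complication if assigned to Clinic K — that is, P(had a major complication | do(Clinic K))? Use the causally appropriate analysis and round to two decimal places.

0.36

The case severity-specific comparison favours Clinic Y throughout, but the pooled figures favour Clinic K. The question is whether to condition on case severity.
Here case severity is a common cause — it drives both which clinic a case falls under and the outcome. The crude comparison mixes populations; the stratum-specific rates are the causally relevant ones.
Standardising Clinic K to the population case severity mix: 0.371·74/474 + 0.334·96/267 + 0.296·37/59 = 0.363.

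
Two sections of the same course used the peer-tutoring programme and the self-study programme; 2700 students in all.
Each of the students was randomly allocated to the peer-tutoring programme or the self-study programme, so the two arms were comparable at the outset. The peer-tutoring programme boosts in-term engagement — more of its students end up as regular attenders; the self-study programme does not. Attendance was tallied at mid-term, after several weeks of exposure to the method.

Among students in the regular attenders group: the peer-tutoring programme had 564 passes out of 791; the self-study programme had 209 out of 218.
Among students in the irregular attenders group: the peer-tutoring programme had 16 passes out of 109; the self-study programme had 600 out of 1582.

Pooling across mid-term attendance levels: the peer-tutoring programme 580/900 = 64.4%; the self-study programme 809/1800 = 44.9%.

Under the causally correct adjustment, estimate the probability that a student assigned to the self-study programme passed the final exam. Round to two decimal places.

Within every mid-term attendance level the self-study programme has the higher rate, yet pooled the peer-tutoring programme does — Simpson's reversal.
Mid-term attendance is recorded after the teaching method and is itself shifted by it — it sits on the causal path from teaching method to outcome. Conditioning on a mediator would strip out part of the effect we want; the pooled comparison gives the total causal effect.
So P(outcome | do(the self-study programme)) is just the pooled rate for the self-study programme: 809/1800 = 0.449.

0.45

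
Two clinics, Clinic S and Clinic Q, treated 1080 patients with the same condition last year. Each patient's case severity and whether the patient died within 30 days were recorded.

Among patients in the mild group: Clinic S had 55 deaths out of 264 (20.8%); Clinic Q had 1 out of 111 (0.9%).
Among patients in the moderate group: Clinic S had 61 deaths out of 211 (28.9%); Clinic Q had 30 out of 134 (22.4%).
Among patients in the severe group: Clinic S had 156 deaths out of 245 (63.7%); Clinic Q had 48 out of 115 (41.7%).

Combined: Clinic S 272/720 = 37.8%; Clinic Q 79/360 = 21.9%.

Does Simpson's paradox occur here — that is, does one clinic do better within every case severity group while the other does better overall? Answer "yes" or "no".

Within each case severity level (mild 20.8% vs 0.9%; moderate 28.9% vs 22.4%; severe 63.7% vs 41.7%), Clinic Q has the lower rate every time. Pooled: 37.8% vs 21.9% — Clinic Q has the lower rate overall. They agree.

no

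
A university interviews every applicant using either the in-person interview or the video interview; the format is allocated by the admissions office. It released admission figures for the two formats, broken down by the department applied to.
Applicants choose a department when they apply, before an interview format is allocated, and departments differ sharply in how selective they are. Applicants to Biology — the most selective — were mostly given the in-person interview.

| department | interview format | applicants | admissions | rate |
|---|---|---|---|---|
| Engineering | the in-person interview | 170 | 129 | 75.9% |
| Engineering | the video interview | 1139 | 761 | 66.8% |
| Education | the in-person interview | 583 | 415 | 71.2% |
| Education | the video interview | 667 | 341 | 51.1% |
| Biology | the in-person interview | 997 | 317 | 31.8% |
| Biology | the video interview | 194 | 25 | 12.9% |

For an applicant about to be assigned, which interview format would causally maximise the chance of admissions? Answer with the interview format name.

Department differs across interview formats for reasons unrelated to any effect of the interview format itself, and it separately predicts the outcome — a classic confounder. We must compare within department levels.
Within each level — Engineering: 75.9% vs 66.8%; Education: 71.2% vs 51.1%; Biology: 31.8% vs 12.9% — the in-person interview is higher every time.

the in-person interview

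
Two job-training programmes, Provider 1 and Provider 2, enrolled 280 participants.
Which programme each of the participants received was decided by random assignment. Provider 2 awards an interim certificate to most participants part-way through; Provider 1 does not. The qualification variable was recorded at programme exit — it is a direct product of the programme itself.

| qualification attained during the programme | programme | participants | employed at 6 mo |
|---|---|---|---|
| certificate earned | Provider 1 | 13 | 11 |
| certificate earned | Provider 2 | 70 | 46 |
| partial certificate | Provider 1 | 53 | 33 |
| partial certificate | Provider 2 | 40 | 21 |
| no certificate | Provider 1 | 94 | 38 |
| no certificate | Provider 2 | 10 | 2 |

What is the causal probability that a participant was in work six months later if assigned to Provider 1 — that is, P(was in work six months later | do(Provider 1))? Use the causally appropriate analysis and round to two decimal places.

0.51

Within every qualification attained during the programme level Provider 1 has the higher rate, yet pooled Provider 2 does — Simpson's reversal.
Qualification attained during the programme lies on the pathway programme → qualification attained during the programme → outcome, so adjusting for it blocks the indirect effect. For the total causal effect of programme, use the unadjusted pooled rates.
So P(outcome | do(Provider 1)) is just the pooled rate for Provider 1: 82/160 = 0.512.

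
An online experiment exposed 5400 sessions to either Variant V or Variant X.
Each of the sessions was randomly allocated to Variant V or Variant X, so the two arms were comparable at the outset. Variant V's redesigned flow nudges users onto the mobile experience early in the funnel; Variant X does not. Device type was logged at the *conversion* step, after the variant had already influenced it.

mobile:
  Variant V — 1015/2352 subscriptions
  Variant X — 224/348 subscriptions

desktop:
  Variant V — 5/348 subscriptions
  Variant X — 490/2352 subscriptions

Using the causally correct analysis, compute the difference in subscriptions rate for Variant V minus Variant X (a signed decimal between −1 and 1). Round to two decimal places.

Within every device type level Variant X has the higher rate, yet pooled Variant V does — Simpson's reversal.
The distribution of device type is itself part of what the variant does — it is an intermediate outcome. Holding it fixed would remove that part of the effect; the total effect is the pooled difference.
The causal difference is the pooled difference: 0.378 − 0.264 = +0.113.

+0.11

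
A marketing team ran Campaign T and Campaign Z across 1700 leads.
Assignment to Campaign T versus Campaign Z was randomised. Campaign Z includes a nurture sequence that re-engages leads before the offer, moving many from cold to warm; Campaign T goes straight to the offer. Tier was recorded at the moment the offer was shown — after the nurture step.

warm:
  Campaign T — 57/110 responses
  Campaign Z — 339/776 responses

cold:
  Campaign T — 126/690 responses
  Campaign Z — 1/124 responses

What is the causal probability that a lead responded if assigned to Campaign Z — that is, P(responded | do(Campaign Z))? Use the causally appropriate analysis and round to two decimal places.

0.38

Engagement tier lies on the pathway campaign → engagement tier → outcome, so adjusting for it blocks the indirect effect. For the total causal effect of campaign, use the unadjusted pooled rates.
So P(outcome | do(Campaign Z)) is just the pooled rate for Campaign Z: 340/900 = 0.378.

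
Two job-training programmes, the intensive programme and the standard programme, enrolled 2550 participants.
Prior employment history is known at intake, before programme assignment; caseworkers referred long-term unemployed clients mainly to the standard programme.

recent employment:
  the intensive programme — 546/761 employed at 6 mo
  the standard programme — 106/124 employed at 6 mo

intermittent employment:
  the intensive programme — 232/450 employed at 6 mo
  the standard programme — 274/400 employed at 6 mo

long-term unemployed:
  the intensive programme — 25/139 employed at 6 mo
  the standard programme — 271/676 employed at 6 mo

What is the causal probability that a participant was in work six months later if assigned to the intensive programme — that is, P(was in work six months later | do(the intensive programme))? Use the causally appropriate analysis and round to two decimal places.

0.48

Nothing the programme does changes prior employment history; the imbalance is an allocation artefact. With prior employment history also predicting the outcome, the pooled figure is confounded, and the within-stratum comparison is the causal one.
Standardising the intensive programme to the population prior employment history mix: 0.347·546/761 + 0.333·232/450 + 0.320·25/139 = 0.478.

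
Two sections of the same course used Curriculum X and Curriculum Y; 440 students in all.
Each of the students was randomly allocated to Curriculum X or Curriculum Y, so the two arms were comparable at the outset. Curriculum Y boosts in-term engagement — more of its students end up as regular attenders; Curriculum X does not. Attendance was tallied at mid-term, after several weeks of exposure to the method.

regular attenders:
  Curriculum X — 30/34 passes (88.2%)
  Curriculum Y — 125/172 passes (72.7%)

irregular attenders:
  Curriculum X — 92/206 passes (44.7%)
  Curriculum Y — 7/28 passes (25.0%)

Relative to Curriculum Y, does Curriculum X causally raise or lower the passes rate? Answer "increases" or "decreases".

Within every mid-term attendance level Curriculum X has the higher rate, yet pooled Curriculum Y does — Simpson's reversal.
Mid-term attendance here is a post-treatment variable shaped by the teaching method; conditioning on it would introduce bias rather than remove it. The overall comparison is the causal one.
Pooled: Curriculum X 50.8% vs Curriculum Y 66.0%; Curriculum Y is higher overall.

decreases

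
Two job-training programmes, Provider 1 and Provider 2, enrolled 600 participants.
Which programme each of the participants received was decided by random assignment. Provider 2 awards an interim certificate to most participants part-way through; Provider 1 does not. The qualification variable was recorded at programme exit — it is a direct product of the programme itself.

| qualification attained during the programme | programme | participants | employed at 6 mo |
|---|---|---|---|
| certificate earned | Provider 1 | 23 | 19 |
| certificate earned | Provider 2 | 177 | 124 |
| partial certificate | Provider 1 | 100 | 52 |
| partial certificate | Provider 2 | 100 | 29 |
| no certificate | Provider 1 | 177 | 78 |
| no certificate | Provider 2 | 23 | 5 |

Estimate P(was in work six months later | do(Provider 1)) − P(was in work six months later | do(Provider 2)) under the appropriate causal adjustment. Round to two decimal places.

Qualification attained during the programme is recorded after the programme and is itself shifted by it — it sits on the causal path from programme to outcome. Conditioning on a mediator would strip out part of the effect we want; the pooled comparison gives the total causal effect.
The causal difference is the pooled difference: 0.497 − 0.527 = -0.030.

-0.03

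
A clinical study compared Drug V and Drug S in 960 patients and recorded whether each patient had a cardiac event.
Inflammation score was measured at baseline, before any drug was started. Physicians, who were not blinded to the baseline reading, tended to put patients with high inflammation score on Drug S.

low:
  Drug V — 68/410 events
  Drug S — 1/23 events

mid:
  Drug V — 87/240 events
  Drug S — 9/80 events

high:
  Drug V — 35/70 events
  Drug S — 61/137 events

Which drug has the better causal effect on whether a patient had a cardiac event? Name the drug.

The inflammation score-specific comparison favours Drug S throughout, but the pooled figures favour Drug V. The question is whether to condition on inflammation score.
Nothing the drug does changes inflammation score; the imbalance is an allocation artefact. With inflammation score also predicting the outcome, the pooled figure is confounded, and the within-stratum comparison is the causal one.
Within each level — low: 16.6% vs 4.3%; mid: 36.2% vs 11.2%; high: 50.0% vs 44.5% — Drug S is lower every time.

Drug S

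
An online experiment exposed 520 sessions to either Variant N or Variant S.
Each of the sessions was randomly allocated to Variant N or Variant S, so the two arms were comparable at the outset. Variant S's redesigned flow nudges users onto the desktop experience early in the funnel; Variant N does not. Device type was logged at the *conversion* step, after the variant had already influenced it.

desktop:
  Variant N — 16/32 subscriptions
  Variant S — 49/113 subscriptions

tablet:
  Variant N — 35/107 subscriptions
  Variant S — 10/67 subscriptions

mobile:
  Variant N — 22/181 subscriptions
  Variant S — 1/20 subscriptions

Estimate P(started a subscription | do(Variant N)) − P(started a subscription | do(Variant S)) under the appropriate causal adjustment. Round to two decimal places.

-0.07

Device type lies on the pathway variant → device type → outcome, so adjusting for it blocks the indirect effect. For the total causal effect of variant, use the unadjusted pooled rates.
The causal difference is the pooled difference: 0.228 − 0.300 = -0.072.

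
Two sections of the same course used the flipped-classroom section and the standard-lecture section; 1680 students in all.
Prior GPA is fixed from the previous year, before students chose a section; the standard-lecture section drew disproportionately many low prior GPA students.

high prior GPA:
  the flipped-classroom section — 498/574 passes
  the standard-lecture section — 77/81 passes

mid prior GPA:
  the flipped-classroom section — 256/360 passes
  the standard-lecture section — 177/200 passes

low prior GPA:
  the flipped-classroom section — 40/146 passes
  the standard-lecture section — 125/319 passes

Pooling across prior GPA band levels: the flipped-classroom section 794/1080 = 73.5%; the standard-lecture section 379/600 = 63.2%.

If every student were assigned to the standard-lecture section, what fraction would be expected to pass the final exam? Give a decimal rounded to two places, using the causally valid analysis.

Since prior GPA band is a pre-existing factor (not a product of the teaching method) and it affects the outcome on its own, it is a confounder. The stratified rates, not the pooled rate, identify the causal effect.
Standardising the standard-lecture section to the population prior GPA band mix: 0.390·77/81 + 0.333·177/200 + 0.277·125/319 = 0.774.

0.77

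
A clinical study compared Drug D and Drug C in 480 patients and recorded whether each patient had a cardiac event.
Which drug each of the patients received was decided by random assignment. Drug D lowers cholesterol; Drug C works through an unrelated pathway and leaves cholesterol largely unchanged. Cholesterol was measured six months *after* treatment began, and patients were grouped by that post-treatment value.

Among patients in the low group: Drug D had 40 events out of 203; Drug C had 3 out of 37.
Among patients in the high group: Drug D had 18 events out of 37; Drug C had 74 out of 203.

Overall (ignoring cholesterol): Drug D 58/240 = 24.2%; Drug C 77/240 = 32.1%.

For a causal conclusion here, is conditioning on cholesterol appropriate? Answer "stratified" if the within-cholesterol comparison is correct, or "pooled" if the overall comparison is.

Because the drug influences cholesterol, cholesterol is a post-treatment mediator, not a confounder. Stratifying on it would bias the estimate; the causal effect is the crude pooled difference.
Pooled: Drug D 24.2% vs Drug C 32.1%; Drug D is lower overall.

pooled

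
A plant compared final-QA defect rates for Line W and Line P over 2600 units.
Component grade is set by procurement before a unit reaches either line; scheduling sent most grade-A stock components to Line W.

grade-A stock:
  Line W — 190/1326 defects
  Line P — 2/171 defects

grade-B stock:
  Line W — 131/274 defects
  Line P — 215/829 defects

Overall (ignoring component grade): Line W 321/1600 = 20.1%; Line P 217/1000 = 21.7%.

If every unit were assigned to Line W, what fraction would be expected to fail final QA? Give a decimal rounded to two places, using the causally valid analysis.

0.29

Component grade satisfies the back-door criterion: it is not a descendant of the line, and it blocks the spurious path from line to outcome. Adjusting for it (i.e., using the within-component grade rates) gives the causal effect.
Standardising Line W to the population component grade mix: 0.576·190/1326 + 0.424·131/274 = 0.285.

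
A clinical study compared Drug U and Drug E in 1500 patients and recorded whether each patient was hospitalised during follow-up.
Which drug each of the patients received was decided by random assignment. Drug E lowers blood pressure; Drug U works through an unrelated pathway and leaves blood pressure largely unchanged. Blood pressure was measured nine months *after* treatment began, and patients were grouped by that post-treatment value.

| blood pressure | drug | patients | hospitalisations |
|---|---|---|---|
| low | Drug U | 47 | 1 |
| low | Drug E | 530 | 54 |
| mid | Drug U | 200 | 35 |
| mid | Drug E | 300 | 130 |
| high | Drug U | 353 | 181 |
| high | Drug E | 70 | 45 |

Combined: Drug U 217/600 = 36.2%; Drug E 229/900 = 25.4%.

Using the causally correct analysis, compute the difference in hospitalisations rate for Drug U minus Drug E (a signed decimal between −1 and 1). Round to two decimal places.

Drug U is lower inside every blood pressure stratum but Drug E is lower in aggregate. Whether to stratify depends on how blood pressure relates to the drug.
Blood pressure lies on the pathway drug → blood pressure → outcome, so adjusting for it blocks the indirect effect. For the total causal effect of drug, use the unadjusted pooled rates.
The causal difference is the pooled difference: 0.362 − 0.254 = +0.107.

+0.11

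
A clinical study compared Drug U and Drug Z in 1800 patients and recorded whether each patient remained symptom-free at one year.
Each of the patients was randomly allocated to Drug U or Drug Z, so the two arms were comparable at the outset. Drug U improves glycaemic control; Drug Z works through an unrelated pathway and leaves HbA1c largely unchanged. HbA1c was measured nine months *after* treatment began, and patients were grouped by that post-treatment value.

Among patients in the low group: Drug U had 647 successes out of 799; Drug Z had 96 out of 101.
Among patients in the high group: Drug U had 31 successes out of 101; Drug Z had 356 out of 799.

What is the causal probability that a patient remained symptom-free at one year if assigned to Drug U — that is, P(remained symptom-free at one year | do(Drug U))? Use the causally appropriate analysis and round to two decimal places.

HbA1c lies on the pathway drug → HbA1c → outcome, so adjusting for it blocks the indirect effect. For the total causal effect of drug, use the unadjusted pooled rates.
So P(outcome | do(Drug U)) is just the pooled rate for Drug U: 678/900 = 0.753.

0.75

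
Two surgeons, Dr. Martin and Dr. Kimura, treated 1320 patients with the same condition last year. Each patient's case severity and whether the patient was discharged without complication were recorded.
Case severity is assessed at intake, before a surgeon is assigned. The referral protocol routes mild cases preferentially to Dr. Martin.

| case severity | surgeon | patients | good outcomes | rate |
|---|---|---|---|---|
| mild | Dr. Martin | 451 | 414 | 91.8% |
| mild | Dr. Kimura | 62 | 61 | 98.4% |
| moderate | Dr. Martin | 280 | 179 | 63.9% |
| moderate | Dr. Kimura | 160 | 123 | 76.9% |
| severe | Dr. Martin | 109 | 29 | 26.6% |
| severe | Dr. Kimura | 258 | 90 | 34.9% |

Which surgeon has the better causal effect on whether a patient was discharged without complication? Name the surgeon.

The case severity-specific comparison favours Dr. Kimura throughout, but the pooled figures favour Dr. Martin. The question is whether to condition on case severity.
The imbalance in case severity arose from how patients were allocated, not from anything the surgeon did; and case severity independently affects the outcome. The pooled gap is confounded — condition on case severity.
Within each level — mild: 91.8% vs 98.4%; moderate: 63.9% vs 76.9%; severe: 26.6% vs 34.9% — Dr. Kimura is higher every time.

Dr. Kimura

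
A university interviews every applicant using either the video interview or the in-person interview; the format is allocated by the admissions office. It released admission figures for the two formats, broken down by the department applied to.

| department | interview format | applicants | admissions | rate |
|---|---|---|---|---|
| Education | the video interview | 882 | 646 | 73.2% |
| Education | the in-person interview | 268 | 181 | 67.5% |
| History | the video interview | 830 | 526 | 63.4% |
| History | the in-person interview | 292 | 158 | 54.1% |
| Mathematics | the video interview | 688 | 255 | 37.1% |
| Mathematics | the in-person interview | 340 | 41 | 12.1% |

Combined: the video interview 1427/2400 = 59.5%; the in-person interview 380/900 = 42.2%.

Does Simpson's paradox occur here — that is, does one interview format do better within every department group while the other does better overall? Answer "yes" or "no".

no

Within each department level (Education 73.2% vs 67.5%; History 63.4% vs 54.1%; Mathematics 37.1% vs 12.1%), the video interview has the higher rate every time. Pooled: 59.5% vs 42.2% — the video interview has the higher rate overall. They agree.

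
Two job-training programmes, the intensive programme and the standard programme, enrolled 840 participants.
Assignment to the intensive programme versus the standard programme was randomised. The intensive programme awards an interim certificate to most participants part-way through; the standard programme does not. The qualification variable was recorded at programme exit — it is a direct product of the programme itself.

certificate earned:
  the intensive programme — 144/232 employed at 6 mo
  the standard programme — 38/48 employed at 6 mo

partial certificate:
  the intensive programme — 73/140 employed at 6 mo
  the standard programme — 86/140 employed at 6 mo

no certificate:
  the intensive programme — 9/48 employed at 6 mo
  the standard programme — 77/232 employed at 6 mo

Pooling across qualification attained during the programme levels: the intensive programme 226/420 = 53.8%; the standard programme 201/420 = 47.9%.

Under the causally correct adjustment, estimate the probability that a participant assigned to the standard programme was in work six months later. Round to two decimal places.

the standard programme is higher inside every qualification attained during the programme stratum but the intensive programme is higher in aggregate. Whether to stratify depends on how qualification attained during the programme relates to the programme.
Stratifying would compare programmes among participants the programmes themselves sorted into qualification attained during the programme groups — a form of selection on an intermediate. The unconditioned pooled rates give the total causal effect.
So P(outcome | do(the standard programme)) is just the pooled rate for the standard programme: 201/420 = 0.479.

0.48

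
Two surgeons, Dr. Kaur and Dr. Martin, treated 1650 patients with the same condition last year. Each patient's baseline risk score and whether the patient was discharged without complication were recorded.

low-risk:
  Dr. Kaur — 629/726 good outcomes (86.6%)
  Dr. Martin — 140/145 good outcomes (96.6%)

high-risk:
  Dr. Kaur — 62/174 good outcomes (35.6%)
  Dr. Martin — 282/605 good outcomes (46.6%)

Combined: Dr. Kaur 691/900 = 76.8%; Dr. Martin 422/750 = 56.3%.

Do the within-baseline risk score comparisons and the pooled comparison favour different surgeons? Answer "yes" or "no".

yes

Within each baseline risk score level (low-risk 86.6% vs 96.6%; high-risk 35.6% vs 46.6%), Dr. Martin has the higher rate every time. Pooled: 76.8% vs 56.3% — Dr. Kaur has the higher rate overall. The two comparisons disagree.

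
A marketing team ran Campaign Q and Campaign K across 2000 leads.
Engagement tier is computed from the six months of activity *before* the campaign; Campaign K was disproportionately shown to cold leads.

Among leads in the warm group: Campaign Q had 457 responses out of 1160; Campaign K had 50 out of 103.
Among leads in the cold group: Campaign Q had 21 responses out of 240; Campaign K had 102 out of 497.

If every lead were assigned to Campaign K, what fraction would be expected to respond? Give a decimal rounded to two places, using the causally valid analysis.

Engagement tier differs across campaigns for reasons unrelated to any effect of the campaign itself, and it separately predicts the outcome — a classic confounder. We must compare within engagement tier levels.
Standardising Campaign K to the population engagement tier mix: 0.631·50/103 + 0.368·102/497 = 0.382.

0.38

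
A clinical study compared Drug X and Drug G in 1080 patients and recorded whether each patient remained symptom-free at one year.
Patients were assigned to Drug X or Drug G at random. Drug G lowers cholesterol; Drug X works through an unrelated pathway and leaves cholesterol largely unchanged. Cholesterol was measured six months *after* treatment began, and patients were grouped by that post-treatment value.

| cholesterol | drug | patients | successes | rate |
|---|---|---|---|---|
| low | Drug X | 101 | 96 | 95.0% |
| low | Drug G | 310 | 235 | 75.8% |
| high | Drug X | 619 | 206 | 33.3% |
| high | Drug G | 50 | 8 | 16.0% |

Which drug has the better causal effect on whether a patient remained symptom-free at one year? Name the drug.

Drug G

Drug X is higher inside every cholesterol stratum but Drug G is higher in aggregate. Whether to stratify depends on how cholesterol relates to the drug.
Cholesterol is recorded after the drug and is itself shifted by it — it sits on the causal path from drug to outcome. Conditioning on a mediator would strip out part of the effect we want; the pooled comparison gives the total causal effect.
Pooled: Drug X 41.9% vs Drug G 67.5%; Drug G is higher overall.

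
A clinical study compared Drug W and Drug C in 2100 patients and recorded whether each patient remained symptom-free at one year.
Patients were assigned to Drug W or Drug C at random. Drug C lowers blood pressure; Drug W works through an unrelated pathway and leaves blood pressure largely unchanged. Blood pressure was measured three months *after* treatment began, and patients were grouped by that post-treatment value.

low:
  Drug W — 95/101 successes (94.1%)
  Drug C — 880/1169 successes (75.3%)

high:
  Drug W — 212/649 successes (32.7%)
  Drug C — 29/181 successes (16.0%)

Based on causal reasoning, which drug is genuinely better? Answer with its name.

Drug C

The stratified and pooled comparisons disagree (Drug W wins within each blood pressure; Drug C wins overall), so the answer turns on the causal role of blood pressure.
Blood pressure here is a post-treatment variable shaped by the drug; conditioning on it would introduce bias rather than remove it. The overall comparison is the causal one.
Pooled: Drug W 40.9% vs Drug C 67.3%; Drug C is higher overall.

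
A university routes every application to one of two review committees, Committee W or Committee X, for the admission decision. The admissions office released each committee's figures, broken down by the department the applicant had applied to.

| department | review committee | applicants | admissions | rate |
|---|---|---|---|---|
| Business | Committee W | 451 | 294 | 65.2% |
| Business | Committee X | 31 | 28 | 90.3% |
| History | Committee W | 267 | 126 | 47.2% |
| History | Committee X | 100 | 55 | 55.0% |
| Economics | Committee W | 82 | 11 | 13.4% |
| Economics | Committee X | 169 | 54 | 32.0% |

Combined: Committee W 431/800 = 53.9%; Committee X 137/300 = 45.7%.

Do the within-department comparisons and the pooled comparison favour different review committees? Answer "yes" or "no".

Within each department level (Business 65.2% vs 90.3%; History 47.2% vs 55.0%; Economics 13.4% vs 32.0%), Committee X has the higher rate every time. Pooled: 53.9% vs 45.7% — Committee W has the higher rate overall. The two comparisons disagree.

yes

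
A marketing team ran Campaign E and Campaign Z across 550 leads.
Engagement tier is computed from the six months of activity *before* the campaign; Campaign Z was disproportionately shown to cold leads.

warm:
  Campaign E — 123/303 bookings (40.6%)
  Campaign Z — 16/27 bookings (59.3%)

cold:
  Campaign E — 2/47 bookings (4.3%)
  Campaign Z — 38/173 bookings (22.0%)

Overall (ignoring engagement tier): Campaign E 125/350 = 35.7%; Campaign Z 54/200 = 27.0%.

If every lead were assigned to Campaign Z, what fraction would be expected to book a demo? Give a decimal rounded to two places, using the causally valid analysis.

Since engagement tier is a pre-existing factor (not a product of the campaign) and it affects the outcome on its own, it is a confounder. The stratified rates, not the pooled rate, identify the causal effect.
Standardising Campaign Z to the population engagement tier mix: 0.600·16/27 + 0.400·38/173 = 0.443.

0.44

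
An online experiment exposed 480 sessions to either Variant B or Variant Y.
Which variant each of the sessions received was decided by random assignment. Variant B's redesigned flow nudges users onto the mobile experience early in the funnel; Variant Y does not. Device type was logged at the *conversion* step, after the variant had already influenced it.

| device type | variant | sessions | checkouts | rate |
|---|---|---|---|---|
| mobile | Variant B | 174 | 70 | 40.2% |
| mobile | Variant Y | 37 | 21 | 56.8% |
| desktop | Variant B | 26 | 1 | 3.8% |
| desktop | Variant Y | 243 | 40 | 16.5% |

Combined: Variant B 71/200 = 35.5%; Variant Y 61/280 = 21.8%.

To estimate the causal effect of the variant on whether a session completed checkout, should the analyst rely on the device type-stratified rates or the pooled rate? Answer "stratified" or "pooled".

pooled

Because the variant influences device type, device type is a post-treatment mediator, not a confounder. Stratifying on it would bias the estimate; the causal effect is the crude pooled difference.
Pooled: Variant B 35.5% vs Variant Y 21.8%; Variant B is higher overall.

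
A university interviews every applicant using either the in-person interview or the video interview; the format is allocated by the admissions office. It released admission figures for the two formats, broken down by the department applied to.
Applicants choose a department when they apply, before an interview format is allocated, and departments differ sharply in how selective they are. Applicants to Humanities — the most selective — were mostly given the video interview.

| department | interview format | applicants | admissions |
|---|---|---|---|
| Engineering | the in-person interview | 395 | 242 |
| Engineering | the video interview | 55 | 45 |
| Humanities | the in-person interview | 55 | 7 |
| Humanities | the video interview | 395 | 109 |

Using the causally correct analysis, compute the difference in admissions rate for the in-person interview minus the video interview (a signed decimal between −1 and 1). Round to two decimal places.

The stratified and pooled comparisons disagree (the video interview wins within each department; the in-person interview wins overall), so the answer turns on the causal role of department.
Here department is a common cause — it drives both which interview format a case falls under and the outcome. The crude comparison mixes populations; the stratum-specific rates are the causally relevant ones.
Adjusting over the population distribution of department: 0.500·(0.613−0.818) + 0.500·(0.127−0.276) = -0.177.

-0.18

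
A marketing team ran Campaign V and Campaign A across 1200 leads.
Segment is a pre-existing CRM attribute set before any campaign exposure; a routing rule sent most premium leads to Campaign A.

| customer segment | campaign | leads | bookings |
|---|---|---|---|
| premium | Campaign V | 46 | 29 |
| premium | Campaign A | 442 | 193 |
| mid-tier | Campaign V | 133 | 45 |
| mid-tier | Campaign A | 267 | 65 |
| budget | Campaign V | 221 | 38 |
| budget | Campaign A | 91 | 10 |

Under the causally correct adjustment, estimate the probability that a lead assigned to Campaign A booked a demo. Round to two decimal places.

The stratified and pooled comparisons disagree (Campaign V wins within each customer segment; Campaign A wins overall), so the answer turns on the causal role of customer segment.
Here customer segment is a common cause — it drives both which campaign a case falls under and the outcome. The crude comparison mixes populations; the stratum-specific rates are the causally relevant ones.
Standardising Campaign A to the population customer segment mix: 0.407·193/442 + 0.333·65/267 + 0.260·10/91 = 0.287.

0.29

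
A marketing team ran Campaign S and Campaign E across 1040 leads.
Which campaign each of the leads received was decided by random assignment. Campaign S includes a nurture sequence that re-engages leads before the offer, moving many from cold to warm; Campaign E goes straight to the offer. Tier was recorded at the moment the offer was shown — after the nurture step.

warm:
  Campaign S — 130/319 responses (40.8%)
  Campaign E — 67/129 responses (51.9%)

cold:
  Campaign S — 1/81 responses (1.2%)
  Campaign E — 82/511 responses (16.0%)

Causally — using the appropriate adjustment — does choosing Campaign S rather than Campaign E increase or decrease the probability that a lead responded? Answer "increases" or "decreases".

Engagement tier lies on the pathway campaign → engagement tier → outcome, so adjusting for it blocks the indirect effect. For the total causal effect of campaign, use the unadjusted pooled rates.
Pooled: Campaign S 32.8% vs Campaign E 23.3%; Campaign S is higher overall.

increases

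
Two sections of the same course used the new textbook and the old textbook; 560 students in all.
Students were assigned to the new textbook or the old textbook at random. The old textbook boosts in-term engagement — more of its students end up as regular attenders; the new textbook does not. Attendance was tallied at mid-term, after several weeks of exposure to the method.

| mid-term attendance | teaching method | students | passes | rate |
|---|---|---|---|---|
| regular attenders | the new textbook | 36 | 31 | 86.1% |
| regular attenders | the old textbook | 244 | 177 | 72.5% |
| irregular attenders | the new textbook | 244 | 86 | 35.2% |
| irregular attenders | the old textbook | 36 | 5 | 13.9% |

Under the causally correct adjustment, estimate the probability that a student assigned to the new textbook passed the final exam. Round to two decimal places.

0.42

the new textbook is higher inside every mid-term attendance stratum but the old textbook is higher in aggregate. Whether to stratify depends on how mid-term attendance relates to the teaching method.
The distribution of mid-term attendance is itself part of what the teaching method does — it is an intermediate outcome. Holding it fixed would remove that part of the effect; the total effect is the pooled difference.
So P(outcome | do(the new textbook)) is just the pooled rate for the new textbook: 117/280 = 0.418.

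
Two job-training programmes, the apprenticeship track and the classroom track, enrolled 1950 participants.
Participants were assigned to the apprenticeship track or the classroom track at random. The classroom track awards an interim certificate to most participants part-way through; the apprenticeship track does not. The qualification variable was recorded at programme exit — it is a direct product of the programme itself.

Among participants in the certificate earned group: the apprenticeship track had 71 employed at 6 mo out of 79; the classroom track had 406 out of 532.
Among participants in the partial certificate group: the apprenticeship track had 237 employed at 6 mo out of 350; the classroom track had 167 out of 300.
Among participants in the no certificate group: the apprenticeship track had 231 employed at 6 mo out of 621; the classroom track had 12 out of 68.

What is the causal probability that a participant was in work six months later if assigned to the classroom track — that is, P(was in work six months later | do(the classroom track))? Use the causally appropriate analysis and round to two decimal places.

the apprenticeship track is higher inside every qualification attained during the programme stratum but the classroom track is higher in aggregate. Whether to stratify depends on how qualification attained during the programme relates to the programme.
Qualification attained during the programme lies on the pathway programme → qualification attained during the programme → outcome, so adjusting for it blocks the indirect effect. For the total causal effect of programme, use the unadjusted pooled rates.
So P(outcome | do(the classroom track)) is just the pooled rate for the classroom track: 585/900 = 0.650.

0.65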